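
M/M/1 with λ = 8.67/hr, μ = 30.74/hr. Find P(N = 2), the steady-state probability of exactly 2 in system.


ρ = 8.67/30.74 = 0.2820
P_n = (1−ρ)·ρ^n = (1 − 0.2820)·0.2820^2 = 0.7180·0.079548 = 0.057112

Final: 0.057112


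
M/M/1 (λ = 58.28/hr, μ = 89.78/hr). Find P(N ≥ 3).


ρ = 58.28/89.78 = 0.6491
P(N ≥ n) = ρ^n = 0.6491^3 = 0.273539

Final: 0.273539


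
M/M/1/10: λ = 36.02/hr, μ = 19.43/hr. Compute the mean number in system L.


ρ = 36.02/19.43 = 1.8538
L = ρ[1 − (K+1)ρ^K + Kρ^(K+1)] / [(1−ρ)(1−ρ^(K+1))]
Numerator: 1.8538·(1 − 11·479.412197 + 10·888.750763) = 6701.561724
Denominator: (-0.8538)·(-887.750763) = 757.992031
L = 6701.561724/757.992031 = 8.8412

Final: 8.8412


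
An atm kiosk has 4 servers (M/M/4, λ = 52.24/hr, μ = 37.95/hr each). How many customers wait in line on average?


a = λ/μ = 1.3765; ρ = a/4 = 0.3441
P₀ = 0.250826
Lq = P₀·a^c·ρ / (c!·(1−ρ)²) = 0.250826·3.59059·0.3441/(24·0.43016)
= 0.03002

Final: 0.03002


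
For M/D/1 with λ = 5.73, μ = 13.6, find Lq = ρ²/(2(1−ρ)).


ρ = 5.73/13.6 = 0.4213
M/D/1: Lq = ρ²/(2(1−ρ)) = 0.1775/(2·0.5787) = 0.15338

Final: 0.15338


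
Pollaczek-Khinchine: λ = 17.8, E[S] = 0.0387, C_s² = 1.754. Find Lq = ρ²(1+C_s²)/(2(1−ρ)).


ρ = λ·E[S] = 17.8·0.0387 = 0.6889
Lq = ρ²(1+C_s²)/(2(1−ρ)) = 0.4745·(1+1.754)/(2·0.3111)
= 0.4745·2.7540/0.6223 = 2.10010

Final: 2.10010


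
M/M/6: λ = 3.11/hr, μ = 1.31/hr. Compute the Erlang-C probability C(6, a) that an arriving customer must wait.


a = λ/μ = 2.3740; ρ = a/6 = 0.3957
P₀ = 0.092716 (from M/M/c formula)
C(c,a) = [a^c/(c!(1−ρ))]·P₀ = [179.03361/(720·0.6043)]·0.092716
= 0.41146·0.092716 = 0.038149

Final: 0.038149


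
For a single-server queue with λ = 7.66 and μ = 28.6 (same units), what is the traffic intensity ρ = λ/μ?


ρ = λ/μ = 7.66/28.6 = 0.2678

Final: 0.2678


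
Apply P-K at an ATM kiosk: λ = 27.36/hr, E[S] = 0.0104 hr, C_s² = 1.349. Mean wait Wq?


ρ = λ·E[S] = 27.36·0.0104 = 0.2845
E[S²] = E[S]²(1+C_s²) = 0.0104²·(1+1.349) = 0.0002541
Wq = λ·E[S²]/(2(1−ρ)) = 27.36·0.0002541/(2·0.7155) = 0.004858 hr

Final: 0.004858 hr


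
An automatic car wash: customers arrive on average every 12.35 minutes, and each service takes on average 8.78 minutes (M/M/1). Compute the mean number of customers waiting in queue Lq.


λ = 60/12.35 = 4.8583 /hr
μ = 60/8.78 = 6.8337 /hr
ρ = λ/μ = 4.8583/6.8337 = 0.7109
Lq = ρ²/(1−ρ) = 0.5054/0.2891 = 1.7485

Final: 1.7485


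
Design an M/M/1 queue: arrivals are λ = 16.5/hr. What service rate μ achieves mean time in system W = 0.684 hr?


W = 1/(μ−λ) ⇒ μ − λ = 1/W = 1/0.684 = 1.4620
μ = λ + 1/W = 16.5 + 1.4620 = 17.9620 per hr

Final: 17.9620 /hr


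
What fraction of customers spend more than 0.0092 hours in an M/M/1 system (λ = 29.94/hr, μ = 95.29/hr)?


W ~ Exponential(μ−λ) for M/M/1.
μ − λ = 95.29 − 29.94 = 65.3500
P(W > t) = e^{−(μ−λ)t} = e^{−0.6012} = 0.548142

Final: 0.548142


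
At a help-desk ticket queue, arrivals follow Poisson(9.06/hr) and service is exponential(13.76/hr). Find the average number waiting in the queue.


ρ = 9.06/13.76 = 0.6584
Lq = ρ²/(1−ρ) = 0.4335/0.3416 = 1.2692

Final: 1.2692


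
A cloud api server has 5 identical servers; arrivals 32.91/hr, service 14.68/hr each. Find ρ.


ρ = λ/(cμ) = 32.91/(5·14.68) = 32.91/73.40 = 0.4484

Final: 0.4484


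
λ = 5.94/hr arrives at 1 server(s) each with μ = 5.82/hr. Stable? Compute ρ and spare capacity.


Total capacity cμ = 1·5.82 = 5.82/hr
ρ = λ/(cμ) = 5.94/5.82 = 1.0206
Stable ⇔ ρ < 1: NO
Spare capacity = cμ − λ = 5.82 − 5.94 = -0.12/hr

Final: ρ = 1.0206; unstable; margin = -0.12/hr


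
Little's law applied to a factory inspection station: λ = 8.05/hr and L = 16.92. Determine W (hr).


W = L/λ = 16.92/8.05 = 2.1019 hr

Final: 2.1019 hr


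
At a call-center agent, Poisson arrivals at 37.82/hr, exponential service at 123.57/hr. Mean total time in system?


W = 1/(μ−λ) = 1/(123.57 − 37.82) = 1/85.75 = 0.01166 hr

Final: 0.01166 hr


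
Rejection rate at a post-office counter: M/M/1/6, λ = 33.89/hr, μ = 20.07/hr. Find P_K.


ρ = λ/μ = 33.89/20.07 = 1.6886
P_K = (1−ρ)ρ^K/(1−ρ^(K+1)) = (-0.6886·23.181694)/(1 − 39.144376)
= -15.962682/-38.144376 = 0.418481

Final: 0.418481


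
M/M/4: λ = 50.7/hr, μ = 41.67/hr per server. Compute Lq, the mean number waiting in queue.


a = λ/μ = 1.2167; ρ = a/4 = 0.3042
P₀ = 0.295133
Lq = P₀·a^c·ρ / (c!·(1−ρ)²) = 0.295133·2.19148·0.3042/(24·0.48417)
= 0.01693

Final: 0.01693


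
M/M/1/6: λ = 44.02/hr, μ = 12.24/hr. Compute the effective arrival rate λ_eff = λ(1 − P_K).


ρ = 3.5964; P_K = (1−ρ)ρ^6/(1−ρ^7) = 0.722037
λ_eff = λ(1 − P_K) = 44.02·(1 − 0.722037) = 44.02·0.277963 = 12.2359 /hr

Final: 12.2359 /hr


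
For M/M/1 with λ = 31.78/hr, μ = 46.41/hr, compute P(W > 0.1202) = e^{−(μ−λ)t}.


W ~ Exponential(μ−λ) for M/M/1.
μ − λ = 46.41 − 31.78 = 14.6300
P(W > t) = e^{−(μ−λ)t} = e^{−1.7585} = 0.172299

Final: 0.172299


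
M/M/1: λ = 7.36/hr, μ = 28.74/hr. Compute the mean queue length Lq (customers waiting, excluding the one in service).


ρ = 7.36/28.74 = 0.2561
Lq = ρ²/(1−ρ) = 0.06558/0.7439 = 0.08816

Final: 0.08816


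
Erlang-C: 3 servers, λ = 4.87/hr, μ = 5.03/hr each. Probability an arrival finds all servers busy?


a = λ/μ = 0.9682; ρ = a/3 = 0.3227
P₀ = 0.375907 (from M/M/c formula)
C(c,a) = [a^c/(c!(1−ρ))]·P₀ = [0.90758/(6·0.6773)]·0.375907
= 0.22334·0.375907 = 0.083956

Final: 0.083956


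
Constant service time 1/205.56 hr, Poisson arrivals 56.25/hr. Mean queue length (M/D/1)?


ρ = 56.25/205.56 = 0.2736
M/D/1: Lq = ρ²/(2(1−ρ)) = 0.07488/(2·0.7264) = 0.05155

Final: 0.05155


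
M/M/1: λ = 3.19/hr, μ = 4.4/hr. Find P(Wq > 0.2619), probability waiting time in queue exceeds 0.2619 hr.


ρ = 3.19/4.4 = 0.7250
P(Wq > t) = ρ·e^{−(μ−λ)t} = 0.7250·e^{−0.3169}
= 0.7250·0.728404 = 0.528093

Final: 0.528093


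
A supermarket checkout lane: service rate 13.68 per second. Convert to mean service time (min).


Mean service time = 1/μ = 1/13.68 second = 0.07310 second
In minutes: 0.07310 × 0.0166667 = 0.001218 min

Final: 0.001218 min


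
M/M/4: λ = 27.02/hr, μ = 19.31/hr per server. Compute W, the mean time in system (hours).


a = 1.3993; ρ = 0.3498; P₀ = 0.245064
Lq = P₀·a^c·ρ/(c!(1−ρ)²) = 0.03239
Wq = Lq/λ = 0.03239/27.02 = 0.001199 hr
W = Wq + 1/μ = 0.001199 + 0.05179 = 0.05299 hr

Final: 0.05299 hr


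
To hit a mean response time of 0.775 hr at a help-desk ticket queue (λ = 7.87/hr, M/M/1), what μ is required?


W = 1/(μ−λ) ⇒ μ − λ = 1/W = 1/0.775 = 1.2903
μ = λ + 1/W = 7.87 + 1.2903 = 9.1603 per hr

Final: 9.1603 /hr


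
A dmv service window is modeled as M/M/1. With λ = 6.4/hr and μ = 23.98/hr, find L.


ρ = λ/μ = 6.4/23.98 = 0.2669
L = ρ/(1−ρ) = 0.2669/(1 − 0.2669) = 0.2669/0.7331 = 0.3641

Final: 0.3641


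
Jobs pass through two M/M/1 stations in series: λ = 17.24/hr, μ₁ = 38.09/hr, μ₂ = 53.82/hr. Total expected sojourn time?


Each node sees arrival rate λ = 17.24/hr (tandem ⇒ throughput preserved).
W₁ = 1/(μ₁−λ) = 1/(38.09−17.24) = 0.04796 hr
W₂ = 1/(μ₂−λ) = 1/(53.82−17.24) = 0.02734 hr
W_total = W₁ + W₂ = 0.04796 + 0.02734 = 0.07530 hr

Final: 0.07530 hr


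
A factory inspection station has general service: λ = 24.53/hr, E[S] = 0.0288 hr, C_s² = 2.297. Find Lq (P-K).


ρ = λ·E[S] = 24.53·0.0288 = 0.7065
Lq = ρ²(1+C_s²)/(2(1−ρ)) = 0.4991·(1+2.297)/(2·0.2935)
= 0.4991·3.2970/0.5871 = 2.80290

Final: 2.80290


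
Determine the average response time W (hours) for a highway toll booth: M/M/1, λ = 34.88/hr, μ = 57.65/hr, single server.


W = 1/(μ−λ) = 1/(57.65 − 34.88) = 1/22.77 = 0.04392 hr

Final: 0.04392 hr


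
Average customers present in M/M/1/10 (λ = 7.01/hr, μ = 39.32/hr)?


ρ = 7.01/39.32 = 0.1783
L = ρ[1 − (K+1)ρ^K + Kρ^(K+1)] / [(1−ρ)(1−ρ^(K+1))]
Numerator: 0.1783·(1 − 11·0.00000003244 + 10·0.000000005783) = 0.178281
Denominator: (0.8217)·(1.000000) = 0.821719
L = 0.178281/0.821719 = 0.2170

Final: 0.2170


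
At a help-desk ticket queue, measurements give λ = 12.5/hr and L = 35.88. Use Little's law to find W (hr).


W = L/λ = 35.88/12.5 = 2.8704 hr

Final: 2.8704 hr


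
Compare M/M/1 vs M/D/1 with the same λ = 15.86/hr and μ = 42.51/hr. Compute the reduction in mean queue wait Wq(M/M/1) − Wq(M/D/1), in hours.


ρ = 15.86/42.51 = 0.3731
Wq(M/M/1) = ρ/(μ−λ) = 0.3731/26.65 = 0.01400 hr
Wq(M/D/1) = ρ/(2(μ−λ)) = 0.007000 hr
Savings = 0.01400 − 0.007000 = 0.007000 hr

Final: 0.007000 hr


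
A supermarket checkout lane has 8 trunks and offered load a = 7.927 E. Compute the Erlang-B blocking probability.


B(c,a) = (a^c/c!) / Σ_{k=0}^{c} a^k/k!
a^8/8! = 386.678782
Σ terms (k=0..8): 1.00000 + 7.92700 + 31.41866 + 83.01858 + 164.52208 + 260.83331 + 344.60427 + 390.23972 + 386.67878 = 1670.242405
B = 386.678782/1670.242405 = 0.231511

Final: 0.231511


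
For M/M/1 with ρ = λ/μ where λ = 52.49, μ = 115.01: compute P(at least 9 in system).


ρ = 52.49/115.01 = 0.4564
P(N ≥ n) = ρ^n = 0.4564^9 = 0.0008591

Final: 0.0008591


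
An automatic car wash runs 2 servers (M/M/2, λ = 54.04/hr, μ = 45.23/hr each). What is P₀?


a = λ/μ = 54.04/45.23 = 1.1948; ρ = a/c = 0.5974
Σ_{k=0}^{1} a^k/k! (terms k=0..1) = 1.00000 + 1.19478 = 2.19478
Tail: a^2/(2!(1−ρ)) = 1.42750/(2·0.4026) = 1.77282
P₀ = 1/(2.19478 + 1.77282) = 1/3.96760 = 0.252042

Final: 0.252042


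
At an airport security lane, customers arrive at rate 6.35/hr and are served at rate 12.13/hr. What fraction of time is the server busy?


ρ = λ/μ = 6.35/12.13 = 0.5235

Final: 0.5235


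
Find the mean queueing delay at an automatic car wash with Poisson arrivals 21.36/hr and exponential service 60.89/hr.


ρ = 21.36/60.89 = 0.3508
Wq = ρ/(μ−λ) = 0.3508/(60.89 − 21.36) = 0.3508/39.53 = 0.008874 hr

Final: 0.008874 hr


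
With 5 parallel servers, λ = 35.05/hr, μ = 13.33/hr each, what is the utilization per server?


ρ = λ/(cμ) = 35.05/(5·13.33) = 35.05/66.65 = 0.5259

Final: 0.5259


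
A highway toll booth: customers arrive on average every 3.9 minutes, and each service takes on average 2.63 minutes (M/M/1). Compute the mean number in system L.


λ = 60/3.9 = 15.3846 /hr
μ = 60/2.63 = 22.8137 /hr
ρ = λ/μ = 15.3846/22.8137 = 0.6744
L = ρ/(1−ρ) = 0.6744/0.3256 = 2.0709

Final: 2.0709


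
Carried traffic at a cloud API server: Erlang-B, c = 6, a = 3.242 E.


B(6,3.242) = 0.066156 (Erlang-B)
Carried load = a(1 − B) = 3.242·(1 − 0.066156) = 3.242·0.933844 = 3.0275 E

Final: 3.0275 Erlangs


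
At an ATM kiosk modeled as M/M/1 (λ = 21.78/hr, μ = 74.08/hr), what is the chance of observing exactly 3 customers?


ρ = 21.78/74.08 = 0.2940
P_n = (1−ρ)·ρ^n = (1 − 0.2940)·0.2940^3 = 0.7060·0.025414 = 0.017942

Final: 0.017942


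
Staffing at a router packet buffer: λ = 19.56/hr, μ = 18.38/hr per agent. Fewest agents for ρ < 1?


Stability requires cμ > λ ⇔ c > λ/μ.
λ/μ = 19.56/18.38 = 1.0642
Minimum integer c = ⌊1.0642⌋ + 1 = 2
Check: 2·18.38 = 36.76 > 19.56, while 1·18.38 = 18.38 ≤ 19.56

Final: 2 servers


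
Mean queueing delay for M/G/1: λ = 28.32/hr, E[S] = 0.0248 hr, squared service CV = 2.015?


ρ = λ·E[S] = 28.32·0.0248 = 0.7023
E[S²] = E[S]²(1+C_s²) = 0.0248²·(1+2.015) = 0.001854
Wq = λ·E[S²]/(2(1−ρ)) = 28.32·0.001854/(2·0.2977) = 0.08821 hr

Final: 0.08821 hr


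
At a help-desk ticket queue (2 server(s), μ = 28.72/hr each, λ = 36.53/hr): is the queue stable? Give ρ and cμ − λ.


Total capacity cμ = 2·28.72 = 57.44/hr
ρ = λ/(cμ) = 36.53/57.44 = 0.6360
Stable ⇔ ρ < 1: YES
Spare capacity = cμ − λ = 57.44 − 36.53 = 20.91/hr

Final: ρ = 0.6360; stable; margin = 20.91/hr


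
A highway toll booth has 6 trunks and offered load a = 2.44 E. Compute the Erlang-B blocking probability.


B(c,a) = (a^c/c!) / Σ_{k=0}^{c} a^k/k!
a^6/6! = 0.293094
Σ terms (k=0..6): 1.00000 + 2.44000 + 2.97680 + 2.42113 + 1.47689 + 0.72072 + 0.29309 = 11.328636
B = 0.293094/11.328636 = 0.025872

Final: 0.025872


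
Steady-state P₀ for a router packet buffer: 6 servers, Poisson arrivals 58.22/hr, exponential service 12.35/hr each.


a = λ/μ = 58.22/12.35 = 4.7142; ρ = a/c = 0.7857
Σ_{k=0}^{5} a^k/k! (terms k=0..5) = 1.00000 + 4.71417 + 11.11170 + 17.46081 + 20.57831 + 19.40193 = 74.26693
Tail: a^6/(6!(1−ρ)) = 10975.68062/(720·0.2143) = 71.13227
P₀ = 1/(74.26693 + 71.13227) = 1/145.39920 = 0.006878

Final: 0.006878


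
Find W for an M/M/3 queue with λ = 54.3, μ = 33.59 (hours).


a = 1.6166; ρ = 0.5389; P₀ = 0.183488
Lq = P₀·a^c·ρ/(c!(1−ρ)²) = 0.32735
Wq = Lq/λ = 0.32735/54.3 = 0.006029 hr
W = Wq + 1/μ = 0.006029 + 0.02977 = 0.03580 hr

Final: 0.03580 hr


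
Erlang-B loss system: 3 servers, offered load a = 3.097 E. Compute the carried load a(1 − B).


B(3,3.097) = 0.357625 (Erlang-B)
Carried load = a(1 − B) = 3.097·(1 − 0.357625) = 3.097·0.642375 = 1.9894 E

Final: 1.9894 Erlangs


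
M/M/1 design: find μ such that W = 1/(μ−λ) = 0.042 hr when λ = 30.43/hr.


W = 1/(μ−λ) ⇒ μ − λ = 1/W = 1/0.042 = 23.8095
μ = λ + 1/W = 30.43 + 23.8095 = 54.2395 per hr

Final: 54.2395 /hr


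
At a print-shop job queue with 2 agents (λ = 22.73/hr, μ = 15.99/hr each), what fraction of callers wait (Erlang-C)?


a = λ/μ = 1.4215; ρ = a/2 = 0.7108
P₀ = 0.169073 (from M/M/c formula)
C(c,a) = [a^c/(c!(1−ρ))]·P₀ = [2.02070/(2·0.2892)]·0.169073
= 3.49308·0.169073 = 0.590587

Final: 0.590587


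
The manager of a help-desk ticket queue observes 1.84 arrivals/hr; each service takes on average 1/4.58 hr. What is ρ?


ρ = λ/μ = 1.84/4.58 = 0.4017

Final: 0.4017


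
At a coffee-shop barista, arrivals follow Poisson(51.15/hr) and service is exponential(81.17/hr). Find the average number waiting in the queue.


ρ = 51.15/81.17 = 0.6302
Lq = ρ²/(1−ρ) = 0.3971/0.3698 = 1.0737

Final: 1.0737


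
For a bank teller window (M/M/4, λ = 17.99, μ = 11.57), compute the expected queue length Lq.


a = λ/μ = 1.5549; ρ = a/4 = 0.3887
P₀ = 0.208827
Lq = P₀·a^c·ρ / (c!·(1−ρ)²) = 0.208827·5.84509·0.3887/(24·0.37366)
= 0.05291

Final: 0.05291


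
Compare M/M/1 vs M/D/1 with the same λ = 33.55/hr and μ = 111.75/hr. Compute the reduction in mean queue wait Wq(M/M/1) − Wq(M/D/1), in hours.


ρ = 33.55/111.75 = 0.3002
Wq(M/M/1) = ρ/(μ−λ) = 0.3002/78.20 = 0.003839 hr
Wq(M/D/1) = ρ/(2(μ−λ)) = 0.001920 hr
Savings = 0.003839 − 0.001920 = 0.001920 hr

Final: 0.001920 hr


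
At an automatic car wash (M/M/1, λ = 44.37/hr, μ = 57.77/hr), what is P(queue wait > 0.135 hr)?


ρ = 44.37/57.77 = 0.7680
P(Wq > t) = ρ·e^{−(μ−λ)t} = 0.7680·e^{−1.8090}
= 0.7680·0.163818 = 0.125820

Final: 0.125820


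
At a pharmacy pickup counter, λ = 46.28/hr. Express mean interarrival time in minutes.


Mean interarrival time = 1/λ = 1/46.28 hour = 0.02161 hour
In minutes: 0.02161 × 60 = 1.2965 min

Final: 1.2965 min


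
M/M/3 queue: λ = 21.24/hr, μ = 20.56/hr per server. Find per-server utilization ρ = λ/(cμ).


ρ = λ/(cμ) = 21.24/(3·20.56) = 21.24/61.68 = 0.3444

Final: 0.3444


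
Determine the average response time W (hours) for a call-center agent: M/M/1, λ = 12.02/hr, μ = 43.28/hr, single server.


W = 1/(μ−λ) = 1/(43.28 − 12.02) = 1/31.26 = 0.03199 hr

Final: 0.03199 hr


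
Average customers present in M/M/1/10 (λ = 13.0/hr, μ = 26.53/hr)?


ρ = 13.0/26.53 = 0.4900
L = ρ[1 − (K+1)ρ^K + Kρ^(K+1)] / [(1−ρ)(1−ρ^(K+1))]
Numerator: 0.4900·(1 − 11·0.0007981 + 10·0.0003911) = 0.487626
Denominator: (0.5100)·(0.999609) = 0.509789
L = 0.487626/0.509789 = 0.9565

Final: 0.9565


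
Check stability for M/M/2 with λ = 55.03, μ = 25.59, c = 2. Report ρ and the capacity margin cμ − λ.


Total capacity cμ = 2·25.59 = 51.18/hr
ρ = λ/(cμ) = 55.03/51.18 = 1.0752
Stable ⇔ ρ < 1: NO
Spare capacity = cμ − λ = 51.18 − 55.03 = -3.85/hr

Final: ρ = 1.0752; unstable; margin = -3.85/hr


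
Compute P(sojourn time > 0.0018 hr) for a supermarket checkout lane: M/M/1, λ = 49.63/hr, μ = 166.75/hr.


W ~ Exponential(μ−λ) for M/M/1.
μ − λ = 166.75 − 49.63 = 117.1200
P(W > t) = e^{−(μ−λ)t} = e^{−0.2108} = 0.809923

Final: 0.809923


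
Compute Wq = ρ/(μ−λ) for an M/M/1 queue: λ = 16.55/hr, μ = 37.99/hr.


ρ = 16.55/37.99 = 0.4356
Wq = ρ/(μ−λ) = 0.4356/(37.99 − 16.55) = 0.4356/21.44 = 0.02032 hr

Final: 0.02032 hr


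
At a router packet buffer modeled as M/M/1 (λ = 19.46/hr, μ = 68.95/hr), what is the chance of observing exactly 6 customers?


ρ = 19.46/68.95 = 0.2822
P_n = (1−ρ)·ρ^n = (1 − 0.2822)·0.2822^6 = 0.7178·0.0005054 = 0.0003628

Final: 0.0003628


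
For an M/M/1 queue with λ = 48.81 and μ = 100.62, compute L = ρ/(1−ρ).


ρ = λ/μ = 48.81/100.62 = 0.4851
L = ρ/(1−ρ) = 0.4851/(1 − 0.4851) = 0.4851/0.5149 = 0.9421

Final: 0.9421


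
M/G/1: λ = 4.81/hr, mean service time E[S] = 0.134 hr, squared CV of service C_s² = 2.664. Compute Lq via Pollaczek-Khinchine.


ρ = λ·E[S] = 4.81·0.134 = 0.6445
Lq = ρ²(1+C_s²)/(2(1−ρ)) = 0.4154·(1+2.664)/(2·0.3555)
= 0.4154·3.6640/0.7109 = 2.14109

Final: 2.14109


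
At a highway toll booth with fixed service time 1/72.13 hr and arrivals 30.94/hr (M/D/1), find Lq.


ρ = 30.94/72.13 = 0.4289
M/D/1: Lq = ρ²/(2(1−ρ)) = 0.1840/(2·0.5711) = 0.16110

Final: 0.16110


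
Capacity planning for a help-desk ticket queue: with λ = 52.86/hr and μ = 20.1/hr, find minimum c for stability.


Stability requires cμ > λ ⇔ c > λ/μ.
λ/μ = 52.86/20.1 = 2.6299
Minimum integer c = ⌊2.6299⌋ + 1 = 3
Check: 3·20.1 = 60.30 > 52.86, while 2·20.1 = 40.20 ≤ 52.86

Final: 3 servers


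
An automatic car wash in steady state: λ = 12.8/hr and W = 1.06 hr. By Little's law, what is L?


L = λW = 12.8·1.06 = 13.5680

Final: 13.5680


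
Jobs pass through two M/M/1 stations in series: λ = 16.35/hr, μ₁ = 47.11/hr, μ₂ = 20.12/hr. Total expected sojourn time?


Each node sees arrival rate λ = 16.35/hr (tandem ⇒ throughput preserved).
W₁ = 1/(μ₁−λ) = 1/(47.11−16.35) = 0.03251 hr
W₂ = 1/(μ₂−λ) = 1/(20.12−16.35) = 0.26525 hr
W_total = W₁ + W₂ = 0.03251 + 0.26525 = 0.29776 hr

Final: 0.29776 hr


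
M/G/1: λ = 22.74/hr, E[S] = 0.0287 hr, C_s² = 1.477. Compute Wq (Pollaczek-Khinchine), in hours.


ρ = λ·E[S] = 22.74·0.0287 = 0.6526
E[S²] = E[S]²(1+C_s²) = 0.0287²·(1+1.477) = 0.002040
Wq = λ·E[S²]/(2(1−ρ)) = 22.74·0.002040/(2·0.3474) = 0.06678 hr

Final: 0.06678 hr


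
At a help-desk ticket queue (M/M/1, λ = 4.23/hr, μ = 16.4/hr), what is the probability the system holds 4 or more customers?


ρ = 4.23/16.4 = 0.2579
P(N ≥ n) = ρ^n = 0.2579^4 = 0.004426

Final: 0.004426


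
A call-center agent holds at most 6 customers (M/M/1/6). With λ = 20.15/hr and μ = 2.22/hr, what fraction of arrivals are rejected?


ρ = λ/μ = 20.15/2.22 = 9.0766
P_K = (1−ρ)ρ^K/(1−ρ^(K+1)) = (-8.0766·559155.313401)/(1 − 5075216.020284)
= -4516060.706883/-5075215.020284 = 0.889826

Final: 0.889826


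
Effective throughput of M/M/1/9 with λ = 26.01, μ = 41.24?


ρ = 0.6307; P_K = (1−ρ)ρ^9/(1−ρ^10) = 0.005890
λ_eff = λ(1 − P_K) = 26.01·(1 − 0.005890) = 26.01·0.994110 = 25.8568 /hr

Final: 25.8568 /hr


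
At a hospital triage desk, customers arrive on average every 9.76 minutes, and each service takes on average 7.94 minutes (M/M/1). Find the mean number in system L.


λ = 60/9.76 = 6.1475 /hr
μ = 60/7.94 = 7.5567 /hr
ρ = λ/μ = 6.1475/7.5567 = 0.8135
L = ρ/(1−ρ) = 0.8135/0.1865 = 4.3626

Final: 4.3626


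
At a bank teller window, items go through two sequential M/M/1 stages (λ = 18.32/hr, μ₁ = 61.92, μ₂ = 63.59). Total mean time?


Each node sees arrival rate λ = 18.32/hr (tandem ⇒ throughput preserved).
W₁ = 1/(μ₁−λ) = 1/(61.92−18.32) = 0.02294 hr
W₂ = 1/(μ₂−λ) = 1/(63.59−18.32) = 0.02209 hr
W_total = W₁ + W₂ = 0.02294 + 0.02209 = 0.04503 hr

Final: 0.04503 hr


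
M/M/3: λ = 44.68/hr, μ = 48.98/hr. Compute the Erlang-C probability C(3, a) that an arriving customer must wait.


a = λ/μ = 0.9122; ρ = a/3 = 0.3041
P₀ = 0.398397 (from M/M/c formula)
C(c,a) = [a^c/(c!(1−ρ))]·P₀ = [0.75907/(6·0.6959)]·0.398397
= 0.18179·0.398397 = 0.072424

Final: 0.072424


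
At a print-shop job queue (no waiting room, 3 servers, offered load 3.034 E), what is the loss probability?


B(c,a) = (a^c/c!) / Σ_{k=0}^{c} a^k/k!
a^3/3! = 4.654741
Σ terms (k=0..3): 1.00000 + 3.03400 + 4.60258 + 4.65474 = 13.291319
B = 4.654741/13.291319 = 0.350209

Final: 0.350209


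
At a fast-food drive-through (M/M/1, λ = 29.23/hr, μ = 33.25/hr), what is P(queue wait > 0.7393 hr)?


ρ = 29.23/33.25 = 0.8791
P(Wq > t) = ρ·e^{−(μ−λ)t} = 0.8791·e^{−2.9720}
= 0.8791·0.051202 = 0.045011

Final: 0.045011


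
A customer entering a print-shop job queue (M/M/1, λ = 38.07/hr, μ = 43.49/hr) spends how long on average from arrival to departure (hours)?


W = 1/(μ−λ) = 1/(43.49 − 38.07) = 1/5.42 = 0.1845 hr

Final: 0.1845 hr


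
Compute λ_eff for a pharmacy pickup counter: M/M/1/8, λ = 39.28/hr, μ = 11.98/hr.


ρ = 3.2788; P_K = (1−ρ)ρ^8/(1−ρ^9) = 0.695026
λ_eff = λ(1 − P_K) = 39.28·(1 − 0.695026) = 39.28·0.304974 = 11.9794 /hr

Final: 11.9794 /hr


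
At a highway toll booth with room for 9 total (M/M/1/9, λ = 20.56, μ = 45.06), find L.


ρ = 20.56/45.06 = 0.4563
L = ρ[1 − (K+1)ρ^K + Kρ^(K+1)] / [(1−ρ)(1−ρ^(K+1))]
Numerator: 0.4563·(1 − 10·0.0008572 + 9·0.0003911) = 0.453975
Denominator: (0.5437)·(0.999609) = 0.543507
L = 0.453975/0.543507 = 0.8353

Final: 0.8353


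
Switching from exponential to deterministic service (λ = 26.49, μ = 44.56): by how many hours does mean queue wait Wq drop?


ρ = 26.49/44.56 = 0.5945
Wq(M/M/1) = ρ/(μ−λ) = 0.5945/18.07 = 0.03290 hr
Wq(M/D/1) = ρ/(2(μ−λ)) = 0.01645 hr
Savings = 0.03290 − 0.01645 = 0.01645 hr

Final: 0.01645 hr


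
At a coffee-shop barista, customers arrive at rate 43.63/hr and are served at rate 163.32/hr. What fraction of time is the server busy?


ρ = λ/μ = 43.63/163.32 = 0.2671

Final: 0.2671


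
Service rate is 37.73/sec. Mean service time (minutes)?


Mean service time = 1/μ = 1/37.73 second = 0.02650 second
In minutes: 0.02650 × 0.0166667 = 0.0004417 min

Final: 0.0004417 min


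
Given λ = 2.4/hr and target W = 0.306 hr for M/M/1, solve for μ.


W = 1/(μ−λ) ⇒ μ − λ = 1/W = 1/0.306 = 3.2680
μ = λ + 1/W = 2.4 + 3.2680 = 5.6680 per hr

Final: 5.6680 /hr


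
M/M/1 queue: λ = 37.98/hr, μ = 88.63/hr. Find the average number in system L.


ρ = λ/μ = 37.98/88.63 = 0.4285
L = ρ/(1−ρ) = 0.4285/(1 − 0.4285) = 0.4285/0.5715 = 0.7499

Final: 0.7499


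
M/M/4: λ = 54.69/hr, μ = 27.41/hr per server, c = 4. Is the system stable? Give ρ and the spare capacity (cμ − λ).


Total capacity cμ = 4·27.41 = 109.64/hr
ρ = λ/(cμ) = 54.69/109.64 = 0.4988
Stable ⇔ ρ < 1: YES
Spare capacity = cμ − λ = 109.64 − 54.69 = 54.95/hr

Final: ρ = 0.4988; stable; margin = 54.95/hr


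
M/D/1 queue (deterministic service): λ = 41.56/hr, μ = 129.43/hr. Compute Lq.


ρ = 41.56/129.43 = 0.3211
M/D/1: Lq = ρ²/(2(1−ρ)) = 0.1031/(2·0.6789) = 0.07594

Final: 0.07594


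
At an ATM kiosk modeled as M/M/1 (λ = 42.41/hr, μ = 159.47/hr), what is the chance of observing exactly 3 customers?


ρ = 42.41/159.47 = 0.2659
P_n = (1−ρ)·ρ^n = (1 − 0.2659)·0.2659^3 = 0.7341·0.018809 = 0.013807

Final: 0.013807


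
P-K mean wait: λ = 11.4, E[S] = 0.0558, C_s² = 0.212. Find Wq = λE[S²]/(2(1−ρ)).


ρ = λ·E[S] = 11.4·0.0558 = 0.6361
E[S²] = E[S]²(1+C_s²) = 0.0558²·(1+0.212) = 0.003774
Wq = λ·E[S²]/(2(1−ρ)) = 11.4·0.003774/(2·0.3639) = 0.05911 hr

Final: 0.05911 hr


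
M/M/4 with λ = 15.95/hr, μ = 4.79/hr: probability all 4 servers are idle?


a = λ/μ = 15.95/4.79 = 3.3299; ρ = a/c = 0.8325
Σ_{k=0}^{3} a^k/k! (terms k=0..3) = 1.00000 + 3.32985 + 5.54396 + 6.15353 = 16.02735
Tail: a^4/(4!(1−ρ)) = 122.94212/(24·0.1675) = 30.57595
P₀ = 1/(16.02735 + 30.57595) = 1/46.60329 = 0.021458

Final: 0.021458


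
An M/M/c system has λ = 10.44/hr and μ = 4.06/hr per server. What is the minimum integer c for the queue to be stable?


Stability requires cμ > λ ⇔ c > λ/μ.
λ/μ = 10.44/4.06 = 2.5714
Minimum integer c = ⌊2.5714⌋ + 1 = 3
Check: 3·4.06 = 12.18 > 10.44, while 2·4.06 = 8.12 ≤ 10.44

Final: 3 servers


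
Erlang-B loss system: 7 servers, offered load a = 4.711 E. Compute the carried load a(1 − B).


B(7,4.711) = 0.102699 (Erlang-B)
Carried load = a(1 − B) = 4.711·(1 − 0.102699) = 4.711·0.897301 = 4.2272 E

Final: 4.2272 Erlangs


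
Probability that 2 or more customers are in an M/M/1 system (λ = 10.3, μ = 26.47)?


ρ = 10.3/26.47 = 0.3891
P(N ≥ n) = ρ^n = 0.3891^2 = 0.151414

Final: 0.151414


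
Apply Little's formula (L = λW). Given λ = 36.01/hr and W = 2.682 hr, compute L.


L = λW = 36.01·2.682 = 96.5788

Final: 96.5788


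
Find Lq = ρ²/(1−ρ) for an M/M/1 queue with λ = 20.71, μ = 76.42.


ρ = 20.71/76.42 = 0.2710
Lq = ρ²/(1−ρ) = 0.07344/0.7290 = 0.1007

Final: 0.1007


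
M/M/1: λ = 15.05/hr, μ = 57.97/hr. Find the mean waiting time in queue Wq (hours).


ρ = 15.05/57.97 = 0.2596
Wq = ρ/(μ−λ) = 0.2596/(57.97 − 15.05) = 0.2596/42.92 = 0.006049 hr

Final: 0.006049 hr


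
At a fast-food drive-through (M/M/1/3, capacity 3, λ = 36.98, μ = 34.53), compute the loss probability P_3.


ρ = λ/μ = 36.98/34.53 = 1.0710
P_K = (1−ρ)ρ^K/(1−ρ^(K+1)) = (-0.07095·1.228318)/(1 − 1.315471)
= -0.087153/-0.315471 = 0.276262

Final: 0.276262


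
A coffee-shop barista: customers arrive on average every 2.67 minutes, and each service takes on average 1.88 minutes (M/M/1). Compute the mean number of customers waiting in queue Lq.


λ = 60/2.67 = 22.4719 /hr
μ = 60/1.88 = 31.9149 /hr
ρ = λ/μ = 22.4719/31.9149 = 0.7041
Lq = ρ²/(1−ρ) = 0.4958/0.2959 = 1.6756

Final: 1.6756


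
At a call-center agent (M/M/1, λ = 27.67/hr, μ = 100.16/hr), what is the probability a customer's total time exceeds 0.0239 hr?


W ~ Exponential(μ−λ) for M/M/1.
μ − λ = 100.16 − 27.67 = 72.4900
P(W > t) = e^{−(μ−λ)t} = e^{−1.7325} = 0.176840

Final: 0.176840


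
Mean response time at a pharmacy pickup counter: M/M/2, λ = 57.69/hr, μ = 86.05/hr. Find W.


a = 0.6704; ρ = 0.3352; P₀ = 0.497889
Lq = P₀·a^c·ρ/(c!(1−ρ)²) = 0.08487
Wq = Lq/λ = 0.08487/57.69 = 0.001471 hr
W = Wq + 1/μ = 0.001471 + 0.01162 = 0.01309 hr

Final: 0.01309 hr


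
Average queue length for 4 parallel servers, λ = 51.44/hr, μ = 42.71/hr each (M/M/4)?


a = λ/μ = 1.2044; ρ = a/4 = 0.3011
P₀ = 0.298836
Lq = P₀·a^c·ρ / (c!·(1−ρ)²) = 0.298836·2.10419·0.3011/(24·0.48846)
= 0.01615

Final: 0.01615


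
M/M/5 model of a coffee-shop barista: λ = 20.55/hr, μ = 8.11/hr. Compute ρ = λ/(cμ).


ρ = λ/(cμ) = 20.55/(5·8.11) = 20.55/40.55 = 0.5068

Final: 0.5068


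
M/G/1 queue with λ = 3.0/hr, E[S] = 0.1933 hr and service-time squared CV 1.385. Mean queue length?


ρ = λ·E[S] = 3.0·0.1933 = 0.5799
Lq = ρ²(1+C_s²)/(2(1−ρ)) = 0.3363·(1+1.385)/(2·0.4201)
= 0.3363·2.3850/0.8402 = 0.95458

Final: 0.95458


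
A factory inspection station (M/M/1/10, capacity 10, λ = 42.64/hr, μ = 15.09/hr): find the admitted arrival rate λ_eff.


ρ = 2.8257; P_K = (1−ρ)ρ^10/(1−ρ^11) = 0.646114
λ_eff = λ(1 − P_K) = 42.64·(1 − 0.646114) = 42.64·0.353886 = 15.0897 /hr

Final: 15.0897 /hr


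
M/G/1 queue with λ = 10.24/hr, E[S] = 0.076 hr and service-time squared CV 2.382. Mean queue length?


ρ = λ·E[S] = 10.24·0.076 = 0.7782
Lq = ρ²(1+C_s²)/(2(1−ρ)) = 0.6057·(1+2.382)/(2·0.2218)
= 0.6057·3.3820/0.4435 = 4.61836

Final: 4.61836


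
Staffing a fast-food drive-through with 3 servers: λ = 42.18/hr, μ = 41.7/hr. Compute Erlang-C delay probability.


a = λ/μ = 1.0115; ρ = a/3 = 0.3372
P₀ = 0.359283 (from M/M/c formula)
C(c,a) = [a^c/(c!(1−ρ))]·P₀ = [1.03493/(6·0.6628)]·0.359283
= 0.26023·0.359283 = 0.093497

Final: 0.093497


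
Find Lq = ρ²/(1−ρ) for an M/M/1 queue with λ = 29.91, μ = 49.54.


ρ = 29.91/49.54 = 0.6038
Lq = ρ²/(1−ρ) = 0.3645/0.3962 = 0.9199

Final: 0.9199


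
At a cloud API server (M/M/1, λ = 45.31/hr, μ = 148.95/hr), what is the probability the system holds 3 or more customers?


ρ = 45.31/148.95 = 0.3042
P(N ≥ n) = ρ^n = 0.3042^3 = 0.028149

Final: 0.028149


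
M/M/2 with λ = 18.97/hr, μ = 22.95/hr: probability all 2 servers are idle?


a = λ/μ = 18.97/22.95 = 0.8266; ρ = a/c = 0.4133
Σ_{k=0}^{1} a^k/k! (terms k=0..1) = 1.00000 + 0.82658 = 1.82658
Tail: a^2/(2!(1−ρ)) = 0.68323/(2·0.5867) = 0.58226
P₀ = 1/(1.82658 + 0.58226) = 1/2.40884 = 0.415138

Final: 0.415138


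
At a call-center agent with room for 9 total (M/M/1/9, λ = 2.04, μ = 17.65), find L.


ρ = 2.04/17.65 = 0.1156
L = ρ[1 − (K+1)ρ^K + Kρ^(K+1)] / [(1−ρ)(1−ρ^(K+1))]
Numerator: 0.1156·(1 − 10·0.000000003681 + 9·4.255e-10) = 0.115581
Denominator: (0.8844)·(1.000000) = 0.884419
L = 0.115581/0.884419 = 0.1307

Final: 0.1307


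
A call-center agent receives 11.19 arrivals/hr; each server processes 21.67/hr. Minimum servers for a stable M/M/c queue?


Stability requires cμ > λ ⇔ c > λ/μ.
λ/μ = 11.19/21.67 = 0.5164
Minimum integer c = ⌊0.5164⌋ + 1 = 1
Check: 1·21.67 = 21.67 > 11.19, while 0·21.67 = 0.00 ≤ 11.19

Final: 1 servers


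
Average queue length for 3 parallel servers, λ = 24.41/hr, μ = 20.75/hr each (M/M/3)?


a = λ/μ = 1.1764; ρ = a/3 = 0.3921
P₀ = 0.301688
Lq = P₀·a^c·ρ / (c!·(1−ρ)²) = 0.301688·1.62798·0.3921/(6·0.36951)
= 0.08687

Final: 0.08687


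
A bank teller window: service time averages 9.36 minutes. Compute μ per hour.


μ = 1/(service time) in consistent units.
1 hour = 60 min, so μ = 60/9.36 = 6.4103 per hour

Final: 6.4103 /hr


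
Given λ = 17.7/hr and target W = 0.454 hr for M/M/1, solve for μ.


W = 1/(μ−λ) ⇒ μ − λ = 1/W = 1/0.454 = 2.2026
μ = λ + 1/W = 17.7 + 2.2026 = 19.9026 per hr

Final: 19.9026 /hr


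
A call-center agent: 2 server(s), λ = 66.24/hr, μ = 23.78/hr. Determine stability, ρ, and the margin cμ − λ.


Total capacity cμ = 2·23.78 = 47.56/hr
ρ = λ/(cμ) = 66.24/47.56 = 1.3928
Stable ⇔ ρ < 1: NO
Spare capacity = cμ − λ = 47.56 − 66.24 = -18.68/hr

Final: ρ = 1.3928; unstable; margin = -18.68/hr


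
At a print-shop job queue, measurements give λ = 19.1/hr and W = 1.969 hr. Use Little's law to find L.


L = λW = 19.1·1.969 = 37.6079

Final: 37.6079


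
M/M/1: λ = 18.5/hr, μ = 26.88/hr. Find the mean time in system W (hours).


W = 1/(μ−λ) = 1/(26.88 − 18.5) = 1/8.38 = 0.1193 hr

Final: 0.1193 hr


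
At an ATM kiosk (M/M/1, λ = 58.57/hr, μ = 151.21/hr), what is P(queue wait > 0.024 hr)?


ρ = 58.57/151.21 = 0.3873
P(Wq > t) = ρ·e^{−(μ−λ)t} = 0.3873·e^{−2.2234}
= 0.3873·0.108245 = 0.041928

Final: 0.041928


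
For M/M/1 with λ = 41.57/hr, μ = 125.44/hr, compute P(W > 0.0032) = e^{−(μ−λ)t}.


W ~ Exponential(μ−λ) for M/M/1.
μ − λ = 125.44 − 41.57 = 83.8700
P(W > t) = e^{−(μ−λ)t} = e^{−0.2684} = 0.764614

Final: 0.764614


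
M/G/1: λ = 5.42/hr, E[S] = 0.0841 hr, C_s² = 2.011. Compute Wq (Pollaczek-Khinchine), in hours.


ρ = λ·E[S] = 5.42·0.0841 = 0.4558
E[S²] = E[S]²(1+C_s²) = 0.0841²·(1+2.011) = 0.021296
Wq = λ·E[S²]/(2(1−ρ)) = 5.42·0.021296/(2·0.5442) = 0.10605 hr

Final: 0.10605 hr


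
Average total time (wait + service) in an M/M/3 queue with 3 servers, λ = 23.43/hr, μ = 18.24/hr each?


a = 1.2845; ρ = 0.4282; P₀ = 0.268288
Lq = P₀·a^c·ρ/(c!(1−ρ)²) = 0.12411
Wq = Lq/λ = 0.12411/23.43 = 0.005297 hr
W = Wq + 1/μ = 0.005297 + 0.05482 = 0.06012 hr

Final: 0.06012 hr


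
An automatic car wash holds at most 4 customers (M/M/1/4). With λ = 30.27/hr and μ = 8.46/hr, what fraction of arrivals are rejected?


ρ = λ/μ = 30.27/8.46 = 3.5780
P_K = (1−ρ)ρ^K/(1−ρ^(K+1)) = (-2.5780·163.895954)/(1 − 586.422047)
= -422.526093/-585.422047 = 0.721746

Final: 0.721746


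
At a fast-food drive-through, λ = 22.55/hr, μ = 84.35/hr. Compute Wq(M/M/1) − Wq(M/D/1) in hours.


ρ = 22.55/84.35 = 0.2673
Wq(M/M/1) = ρ/(μ−λ) = 0.2673/61.80 = 0.004326 hr
Wq(M/D/1) = ρ/(2(μ−λ)) = 0.002163 hr
Savings = 0.004326 − 0.002163 = 0.002163 hr

Final: 0.002163 hr


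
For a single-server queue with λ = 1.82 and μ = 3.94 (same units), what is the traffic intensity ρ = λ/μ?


ρ = λ/μ = 1.82/3.94 = 0.4619

Final: 0.4619


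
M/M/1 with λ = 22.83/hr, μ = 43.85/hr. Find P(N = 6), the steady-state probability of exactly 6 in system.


ρ = 22.83/43.85 = 0.5206
P_n = (1−ρ)·ρ^n = (1 − 0.5206)·0.5206^6 = 0.4794·0.019917 = 0.009547

Final: 0.009547


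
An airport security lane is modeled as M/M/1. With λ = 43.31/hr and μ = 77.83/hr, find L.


ρ = λ/μ = 43.31/77.83 = 0.5565
L = ρ/(1−ρ) = 0.5565/(1 − 0.5565) = 0.5565/0.4435 = 1.2546

Final: 1.2546


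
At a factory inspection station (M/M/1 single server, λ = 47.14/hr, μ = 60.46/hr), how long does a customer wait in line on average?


ρ = 47.14/60.46 = 0.7797
Wq = ρ/(μ−λ) = 0.7797/(60.46 − 47.14) = 0.7797/13.32 = 0.05854 hr

Final: 0.05854 hr


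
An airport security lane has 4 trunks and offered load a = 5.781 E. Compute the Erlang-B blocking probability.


B(c,a) = (a^c/c!) / Σ_{k=0}^{c} a^k/k!
a^4/4! = 46.537241
Σ terms (k=0..4): 1.00000 + 5.78100 + 16.70998 + 32.20013 + 46.53724 = 102.228354
B = 46.537241/102.228354 = 0.455228

Final: 0.455228


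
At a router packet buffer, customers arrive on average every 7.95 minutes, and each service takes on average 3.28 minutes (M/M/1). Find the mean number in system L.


λ = 60/7.95 = 7.5472 /hr
μ = 60/3.28 = 18.2927 /hr
ρ = λ/μ = 7.5472/18.2927 = 0.4126
L = ρ/(1−ρ) = 0.4126/0.5874 = 0.7024

Final: 0.7024


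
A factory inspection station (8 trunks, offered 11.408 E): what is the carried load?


B(8,11.408) = 0.399563 (Erlang-B)
Carried load = a(1 − B) = 11.408·(1 − 0.399563) = 11.408·0.600437 = 6.8498 E

Final: 6.8498 Erlangs


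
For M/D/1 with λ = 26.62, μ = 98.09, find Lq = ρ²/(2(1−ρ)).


ρ = 26.62/98.09 = 0.2714
M/D/1: Lq = ρ²/(2(1−ρ)) = 0.07365/(2·0.7286) = 0.05054

Final: 0.05054


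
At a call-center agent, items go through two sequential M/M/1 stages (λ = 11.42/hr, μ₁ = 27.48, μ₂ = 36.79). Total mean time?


Each node sees arrival rate λ = 11.42/hr (tandem ⇒ throughput preserved).
W₁ = 1/(μ₁−λ) = 1/(27.48−11.42) = 0.06227 hr
W₂ = 1/(μ₂−λ) = 1/(36.79−11.42) = 0.03942 hr
W_total = W₁ + W₂ = 0.06227 + 0.03942 = 0.10168 hr

Final: 0.10168 hr


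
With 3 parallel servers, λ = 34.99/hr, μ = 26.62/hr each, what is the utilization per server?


ρ = λ/(cμ) = 34.99/(3·26.62) = 34.99/79.86 = 0.4381

Final: 0.4381


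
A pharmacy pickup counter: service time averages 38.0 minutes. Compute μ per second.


μ = 1/(service time) in consistent units.
1 second = 0.0166667 min, so μ = 0.0166667/38.0 = 0.0004386 per second

Final: 0.0004386 /sec


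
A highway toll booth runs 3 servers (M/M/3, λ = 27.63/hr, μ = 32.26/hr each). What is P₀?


a = λ/μ = 27.63/32.26 = 0.8565; ρ = a/c = 0.2855
Σ_{k=0}^{2} a^k/k! (terms k=0..2) = 1.00000 + 0.85648 + 0.36678 = 2.22326
Tail: a^3/(3!(1−ρ)) = 0.62827/(6·0.7145) = 0.14655
P₀ = 1/(2.22326 + 0.14655) = 1/2.36981 = 0.421975

Final: 0.421975


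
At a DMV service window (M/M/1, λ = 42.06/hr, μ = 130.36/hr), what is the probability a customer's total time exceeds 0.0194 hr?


W ~ Exponential(μ−λ) for M/M/1.
μ − λ = 130.36 − 42.06 = 88.3000
P(W > t) = e^{−(μ−λ)t} = e^{−1.7130} = 0.180320

Final: 0.180320


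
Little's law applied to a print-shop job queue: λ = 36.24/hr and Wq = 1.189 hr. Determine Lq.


Lq = λWq = 36.24·1.189 = 43.0894

Final: 43.0894


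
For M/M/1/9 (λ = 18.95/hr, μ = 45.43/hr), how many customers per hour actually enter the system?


ρ = 0.4171; P_K = (1−ρ)ρ^9/(1−ρ^10) = 0.0002229
λ_eff = λ(1 − P_K) = 18.95·(1 − 0.0002229) = 18.95·0.999777 = 18.9458 /hr

Final: 18.9458 /hr


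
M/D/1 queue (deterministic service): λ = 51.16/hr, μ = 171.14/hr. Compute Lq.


ρ = 51.16/171.14 = 0.2989
M/D/1: Lq = ρ²/(2(1−ρ)) = 0.08936/(2·0.7011) = 0.06373

Final: 0.06373


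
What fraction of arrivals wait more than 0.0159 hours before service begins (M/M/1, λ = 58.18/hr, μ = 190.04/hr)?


ρ = 58.18/190.04 = 0.3061
P(Wq > t) = ρ·e^{−(μ−λ)t} = 0.3061·e^{−2.0966}
= 0.3061·0.122877 = 0.037618

Final: 0.037618


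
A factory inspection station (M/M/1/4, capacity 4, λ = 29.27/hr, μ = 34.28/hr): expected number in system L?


ρ = 29.27/34.28 = 0.8539
L = ρ[1 − (K+1)ρ^K + Kρ^(K+1)] / [(1−ρ)(1−ρ^(K+1))]
Numerator: 0.8539·(1 − 5·0.531530 + 4·0.453847) = 0.134686
Denominator: (0.1461)·(0.546153) = 0.079820
L = 0.134686/0.079820 = 1.6874

Final: 1.6874


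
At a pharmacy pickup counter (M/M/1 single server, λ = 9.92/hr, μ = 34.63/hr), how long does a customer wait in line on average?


ρ = 9.92/34.63 = 0.2865
Wq = ρ/(μ−λ) = 0.2865/(34.63 − 9.92) = 0.2865/24.71 = 0.01159 hr

Final: 0.01159 hr


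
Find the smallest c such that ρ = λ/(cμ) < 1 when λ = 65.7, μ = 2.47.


Stability requires cμ > λ ⇔ c > λ/μ.
λ/μ = 65.7/2.47 = 26.5992
Minimum integer c = ⌊26.5992⌋ + 1 = 27
Check: 27·2.47 = 66.69 > 65.7, while 26·2.47 = 64.22 ≤ 65.7

Final: 27 servers


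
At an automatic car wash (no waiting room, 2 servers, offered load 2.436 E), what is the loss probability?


B(c,a) = (a^c/c!) / Σ_{k=0}^{c} a^k/k!
a^2/2! = 2.967048
Σ terms (k=0..2): 1.00000 + 2.43600 + 2.96705 = 6.403048
B = 2.967048/6.403048 = 0.463381

Final: 0.463381


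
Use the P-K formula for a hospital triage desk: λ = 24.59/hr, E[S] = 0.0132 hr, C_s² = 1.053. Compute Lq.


ρ = λ·E[S] = 24.59·0.0132 = 0.3246
Lq = ρ²(1+C_s²)/(2(1−ρ)) = 0.1054·(1+1.053)/(2·0.6754)
= 0.1054·2.0530/1.3508 = 0.16012

Final: 0.16012


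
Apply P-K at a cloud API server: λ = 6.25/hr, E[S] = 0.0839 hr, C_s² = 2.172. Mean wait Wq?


ρ = λ·E[S] = 6.25·0.0839 = 0.5244
E[S²] = E[S]²(1+C_s²) = 0.0839²·(1+2.172) = 0.022328
Wq = λ·E[S²]/(2(1−ρ)) = 6.25·0.022328/(2·0.4756) = 0.14670 hr

Final: 0.14670 hr


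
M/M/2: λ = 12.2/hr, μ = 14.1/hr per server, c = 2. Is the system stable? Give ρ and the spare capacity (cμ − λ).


Total capacity cμ = 2·14.1 = 28.20/hr
ρ = λ/(cμ) = 12.2/28.20 = 0.4326
Stable ⇔ ρ < 1: YES
Spare capacity = cμ − λ = 28.20 − 12.2 = 16.00/hr

Final: ρ = 0.4326; stable; margin = 16.00/hr
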